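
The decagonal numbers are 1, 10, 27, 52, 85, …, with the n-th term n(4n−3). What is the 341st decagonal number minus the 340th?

Consecutive decagonal numbers differ by 8n − 7: here 8·341 − 7 = 2721.

2721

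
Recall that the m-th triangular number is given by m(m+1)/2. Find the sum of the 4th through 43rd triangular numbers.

14180

Σ i(i+1)/2 = (Σi² + Σi) / 2 over i = 4..43.
Σi = 946 − 6 = 940 and Σi² = 27434 − 14 = 27420.
(1·27420 + 1·940) / 2 = 28360/2 = 14180.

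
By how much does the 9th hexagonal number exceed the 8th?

Consecutive hexagonal numbers differ by 4n − 3: here 4·9 − 3 = 33.

33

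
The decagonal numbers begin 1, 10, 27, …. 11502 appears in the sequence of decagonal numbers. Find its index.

Set n(4n−3) = 11502, giving 4n² − 3n − 11502 = 0.
The discriminant is 9 + 16·11502 = 184041, and √184041 = 429.
So n = (3 + 429) / 8 = 432/8 = 54.
Check: 54·(4·54 − 3) = 11502. ✓

54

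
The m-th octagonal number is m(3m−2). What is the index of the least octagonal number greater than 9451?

57

Solve n(3n−2) > 9451 for integer n.
The largest n with value ≤ 9451 is 56 (since 9296 ≤ 9451 < 9633), so the first above is n = 57, value 9633.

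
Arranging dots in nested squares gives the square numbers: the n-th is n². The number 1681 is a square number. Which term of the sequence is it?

41

We need n² = 1681, so n = √1681 = 41.
Check: 41² = 1681. ✓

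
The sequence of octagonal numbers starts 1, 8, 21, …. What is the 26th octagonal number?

26·(3·26 − 2) = 26·76 = 1976.

1976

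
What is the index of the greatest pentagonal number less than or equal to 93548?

Solve n(3n−1)/2 ≤ 93548 for integer n.
n = 249 gives 92877 ≤ 93548, while n = 250 gives 93625 > 93548; so the answer is index 249.

249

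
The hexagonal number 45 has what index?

Set n(2n−1) = 45, giving 2n² − n − 45 = 0.
The discriminant is 1 + 8·45 = 361, and √361 = 19.
So n = (1 + 19) / 4 = 20/4 = 5.

5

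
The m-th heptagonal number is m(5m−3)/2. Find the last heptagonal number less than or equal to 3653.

3553

Solve n(5n−3)/2 ≤ 3653 for integer n.
n = 38 gives 3553 ≤ 3653, while n = 39 gives 3744 > 3653; so the answer is 3553.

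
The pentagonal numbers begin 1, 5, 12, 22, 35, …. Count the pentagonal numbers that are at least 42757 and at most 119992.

The n-th pentagonal number is n(3n−1)/2.
Smallest index with value ≥ 42757: n = 169 (giving 42757).
Largest index with value ≤ 119992: n = 283 (giving 119992).
Indices 169 through 283: 115 terms.

115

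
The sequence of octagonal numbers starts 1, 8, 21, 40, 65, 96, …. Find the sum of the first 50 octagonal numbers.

126225

Σ i(3i−2) = 3Σi² − 2Σi over i = 1..50.
Σi = 1275 and Σi² = 42925.
3·42925 − 2·1275 = 126225.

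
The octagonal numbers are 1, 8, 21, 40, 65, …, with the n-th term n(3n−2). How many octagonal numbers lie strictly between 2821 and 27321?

64

The n-th octagonal number is n(3n−2).
Smallest index with value > 2821: n = 32 (giving 3008).
Largest index with value < 27321: n = 95 (giving 26885).
Indices 32 through 95: 64 terms.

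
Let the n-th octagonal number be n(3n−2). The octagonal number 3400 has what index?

34

Set n(3n−2) = 3400, giving 3n² − 2n − 3400 = 0.
The discriminant is 4 + 12·3400 = 40804, and √40804 = 202.
So n = (2 + 202) / 6 = 204/6 = 34.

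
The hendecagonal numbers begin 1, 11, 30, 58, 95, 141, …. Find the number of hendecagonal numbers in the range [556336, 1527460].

232

The n-th hendecagonal number is n(9n−7)/2.
Smallest index with value ≥ 556336: n = 352 (giving 556336).
Largest index with value ≤ 1527460: n = 583 (giving 1527460).
Indices 352 through 583: 232 terms.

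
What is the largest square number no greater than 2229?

Solve n² ≤ 2229 for integer n.
n = 47 gives 2209 ≤ 2229, while n = 48 gives 2304 > 2229; so the answer is 2209.

2209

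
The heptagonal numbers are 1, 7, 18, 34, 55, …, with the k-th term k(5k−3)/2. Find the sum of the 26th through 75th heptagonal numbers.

341025

Σ i(5i−3)/2 = (5Σi² − 3Σi) / 2 over i = 26..75.
Σi = 2850 − 325 = 2525 and Σi² = 143450 − 5525 = 137925.
(5·137925 − 3·2525) / 2 = 682050/2 = 341025.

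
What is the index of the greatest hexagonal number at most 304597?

Solve n(2n−1) ≤ 304597 for integer n.
n = 390 gives 303810 ≤ 304597, while n = 391 gives 305371 > 304597; so the answer is index 390.

390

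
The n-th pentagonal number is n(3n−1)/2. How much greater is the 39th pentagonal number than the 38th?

115

Consecutive pentagonal numbers differ by 3n − 2: here 3·39 − 2 = 115.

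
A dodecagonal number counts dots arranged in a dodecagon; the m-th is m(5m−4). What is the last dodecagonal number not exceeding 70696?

Solve n(5n−4) ≤ 70696 for integer n.
n = 119 gives 70329 ≤ 70696, while n = 120 gives 71520 > 70696; so the answer is 70329.

70329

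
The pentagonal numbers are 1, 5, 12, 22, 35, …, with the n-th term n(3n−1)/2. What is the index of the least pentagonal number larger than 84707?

238

Solve n(3n−1)/2 > 84707 for integer n.
The largest n with value ≤ 84707 is 237 (since 84135 ≤ 84707 < 84847), so the first above is n = 238, value 84847.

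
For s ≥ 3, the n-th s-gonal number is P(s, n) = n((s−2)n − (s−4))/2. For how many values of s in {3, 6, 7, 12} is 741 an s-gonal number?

s = 3: P(3, 38) = 741. ✓
s = 6: P(6, 19) = 703 and P(6, 20) = 780; 741 is not s-gonal.
s = 7: P(7, 17) = 697 and P(7, 18) = 783; 741 is not s-gonal.
s = 12: P(12, 12) = 672 and P(12, 13) = 793; 741 is not s-gonal.
Hits: s ∈ {3} → 1.

1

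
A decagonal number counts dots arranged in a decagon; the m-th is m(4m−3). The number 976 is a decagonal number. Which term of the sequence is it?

16

Set n(4n−3) = 976, giving 4n² − 3n − 976 = 0.
The discriminant is 9 + 16·976 = 15625, and √15625 = 125.
So n = (3 + 125) / 8 = 128/8 = 16.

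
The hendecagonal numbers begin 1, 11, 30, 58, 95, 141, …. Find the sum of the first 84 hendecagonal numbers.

892500

Σ i(9i−7)/2 = (9Σi² − 7Σi) / 2 over i = 1..84.
Σi = 3570 and Σi² = 201110.
(9·201110 − 7·3570) / 2 = 1785000/2 = 892500.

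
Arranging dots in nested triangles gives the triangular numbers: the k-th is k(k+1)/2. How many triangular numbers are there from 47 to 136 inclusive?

The n-th triangular number is n(n+1)/2.
Smallest index with value ≥ 47: n = 10 (giving 55).
Largest index with value ≤ 136: n = 16 (giving 136).
Indices 10 through 16: 7 terms.

7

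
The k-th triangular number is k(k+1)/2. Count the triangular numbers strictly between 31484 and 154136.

The n-th triangular number is n(n+1)/2.
Smallest index with value > 31484: n = 251 (giving 31626).
Largest index with value < 154136: n = 554 (giving 153735).
Indices 251 through 554: 304 terms.

304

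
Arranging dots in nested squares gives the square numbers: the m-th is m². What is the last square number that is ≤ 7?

4

Solve n² ≤ 7 for integer n.
n = 2 gives 4 ≤ 7, while n = 3 gives 9 > 7; so the answer is 4.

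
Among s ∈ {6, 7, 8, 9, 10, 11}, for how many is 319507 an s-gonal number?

s = 6: P(6, 399) = 318003 and P(6, 400) = 319600; 319507 is not s-gonal.
s = 7: P(7, 357) = 318087 and P(7, 358) = 319873; 319507 is not s-gonal.
s = 8: P(8, 326) = 318176 and P(8, 327) = 320133; 319507 is not s-gonal.
s = 9: P(9, 302) = 318459 and P(9, 303) = 320574; 319507 is not s-gonal.
s = 10: P(10, 283) = 319507. ✓
s = 11: P(11, 266) = 317471 and P(11, 267) = 319866; 319507 is not s-gonal.
Hits: s ∈ {10} → 1.

1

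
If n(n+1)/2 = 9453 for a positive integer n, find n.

Set n(n+1)/2 = 9453, giving n² + n − 18906 = 0.
The discriminant is 1 + 8·9453 = 75625, and √75625 = 275.
So n = (-1 + 275) / 2 = 274/2 = 137.

137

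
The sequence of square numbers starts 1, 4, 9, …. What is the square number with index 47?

The 47th square number is n² with n = 47.
47² = 2209.

2209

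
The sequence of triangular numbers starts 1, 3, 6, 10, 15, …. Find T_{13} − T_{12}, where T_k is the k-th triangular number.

13

Consecutive triangular numbers differ by n: T_{13} − T_{12} = 13.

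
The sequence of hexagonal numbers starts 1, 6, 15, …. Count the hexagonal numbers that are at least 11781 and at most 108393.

157

The n-th hexagonal number is n(2n−1).
Smallest index with value ≥ 11781: n = 77 (giving 11781).
Largest index with value ≤ 108393: n = 233 (giving 108345).
Indices 77 through 233: 157 terms.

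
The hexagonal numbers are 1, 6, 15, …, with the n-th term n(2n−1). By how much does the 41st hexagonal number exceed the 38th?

471

41·(2·41 − 1) = 3321 and 38·(2·38 − 1) = 2850.
Difference: 3321 − 2850 = 471.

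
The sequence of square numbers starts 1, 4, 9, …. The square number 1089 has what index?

33

We need n² = 1089, so n = √1089 = 33.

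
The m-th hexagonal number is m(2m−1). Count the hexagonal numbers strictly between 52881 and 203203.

156

The n-th hexagonal number is n(2n−1).
Smallest index with value > 52881: n = 163 (giving 52975).
Largest index with value < 203203: n = 318 (giving 201930).
Indices 163 through 318: 156 terms.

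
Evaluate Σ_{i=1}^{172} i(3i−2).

5103154

Σ i(3i−2) = 3Σi² − 2Σi over i = 1..172.
Σi = 14878 and Σi² = 1710970.
3·1710970 − 2·14878 = 5103154.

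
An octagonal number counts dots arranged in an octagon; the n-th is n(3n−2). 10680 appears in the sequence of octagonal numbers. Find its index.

60

Set n(3n−2) = 10680, giving 3n² − 2n − 10680 = 0.
So n = (2 + 358) / 6 = 360/6 = 60.
Check: 60·(3·60 − 2) = 10680. ✓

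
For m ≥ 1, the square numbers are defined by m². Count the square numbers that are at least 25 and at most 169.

9

The n-th square number is n².
Smallest index with value ≥ 25: n = 5 (giving 25).
Largest index with value ≤ 169: n = 13 (giving 169).
Indices 5 through 13: 9 terms.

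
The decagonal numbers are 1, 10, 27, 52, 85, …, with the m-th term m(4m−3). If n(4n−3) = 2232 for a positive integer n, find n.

Set n(4n−3) = 2232, giving 4n² − 3n − 2232 = 0.
The discriminant is 9 + 16·2232 = 35721, and √35721 = 189.
So n = (3 + 189) / 8 = 192/8 = 24.

24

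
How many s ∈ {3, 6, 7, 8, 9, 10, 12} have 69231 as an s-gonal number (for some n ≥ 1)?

s = 3: P(3, 371) = 69006 and P(3, 372) = 69378; 69231 is not s-gonal.
s = 6: P(6, 186) = 69006 and P(6, 187) = 69751; 69231 is not s-gonal.
s = 7: P(7, 166) = 68641 and P(7, 167) = 69472; 69231 is not s-gonal.
s = 8: P(8, 152) = 69008 and P(8, 153) = 69921; 69231 is not s-gonal.
s = 9: P(9, 141) = 69231. ✓
s = 10: P(10, 131) = 68251 and P(10, 132) = 69300; 69231 is not s-gonal.
s = 12: P(12, 118) = 69148 and P(12, 119) = 70329; 69231 is not s-gonal.
Hits: s ∈ {9} → 1.

1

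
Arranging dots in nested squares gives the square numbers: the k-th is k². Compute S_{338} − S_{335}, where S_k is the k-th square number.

338² = 114244 and 335² = 112225.
Difference: 114244 − 112225 = 2019.

2019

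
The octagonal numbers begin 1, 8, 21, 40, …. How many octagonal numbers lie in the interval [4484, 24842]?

53

The n-th octagonal number is n(3n−2).
Smallest index with value ≥ 4484: n = 39 (giving 4485).
Largest index with value ≤ 24842: n = 91 (giving 24661).
Indices 39 through 91: 53 terms.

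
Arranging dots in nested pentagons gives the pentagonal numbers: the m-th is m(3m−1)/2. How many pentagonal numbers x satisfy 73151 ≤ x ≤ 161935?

The n-th pentagonal number is n(3n−1)/2.
Smallest index with value ≥ 73151: n = 221 (giving 73151).
Largest index with value ≤ 161935: n = 328 (giving 161212).
Indices 221 through 328: 108 terms.

108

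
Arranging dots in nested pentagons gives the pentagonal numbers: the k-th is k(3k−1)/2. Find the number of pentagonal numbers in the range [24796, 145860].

184

The n-th pentagonal number is n(3n−1)/2.
Smallest index with value ≥ 24796: n = 129 (giving 24897).
Largest index with value ≤ 145860: n = 312 (giving 145860).
Indices 129 through 312: 184 terms.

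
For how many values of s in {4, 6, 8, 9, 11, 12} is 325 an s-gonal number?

s = 4: P(4, 18) = 324 and P(4, 19) = 361; 325 is not s-gonal.
s = 6: P(6, 13) = 325. ✓
s = 8: P(8, 10) = 280 and P(8, 11) = 341; 325 is not s-gonal.
s = 9: P(9, 10) = 325. ✓
s = 11: P(11, 8) = 260 and P(11, 9) = 333; 325 is not s-gonal.
s = 12: P(12, 8) = 288 and P(12, 9) = 369; 325 is not s-gonal.
Hits: s ∈ {6, 9} → 2.

2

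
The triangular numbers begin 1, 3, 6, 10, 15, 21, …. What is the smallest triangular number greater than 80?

Solve n(n+1)/2 > 80 for integer n.
The largest n with value ≤ 80 is 12 (since 78 ≤ 80 < 91), so the first above is n = 13, value 91.

91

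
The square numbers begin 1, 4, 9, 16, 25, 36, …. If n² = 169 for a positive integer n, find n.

13

We need n² = 169, so n = √169 = 13.
Check: 13² = 169. ✓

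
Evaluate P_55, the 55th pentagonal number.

The 55th pentagonal number is n(3n−1)/2 with n = 55.
55·(3·55 − 1)/2 = 55·164/2 = 55·82 = 4510.

4510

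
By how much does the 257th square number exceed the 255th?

257² = 66049 and 255² = 65025.
Difference: 66049 − 65025 = 1024.

1024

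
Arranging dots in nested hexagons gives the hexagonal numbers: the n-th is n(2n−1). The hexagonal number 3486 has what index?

42

Set n(2n−1) = 3486, giving 2n² − n − 3486 = 0.
The discriminant is 1 + 8·3486 = 27889, and √27889 = 167.
So n = (1 + 167) / 4 = 168/4 = 42.
Check: 42·(2·42 − 1) = 3486. ✓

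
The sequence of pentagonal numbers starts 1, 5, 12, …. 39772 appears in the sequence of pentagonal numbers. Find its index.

163

Set n(3n−1)/2 = 39772, giving 3n² − n − 79544 = 0.
The discriminant is 1 + 24·39772 = 954529, and √954529 = 977.
So n = (1 + 977) / 6 = 978/6 = 163.
Check: 163·(3·163 − 1)/2 = 39772. ✓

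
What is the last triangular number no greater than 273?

253

Solve n(n+1)/2 ≤ 273 for integer n.
n = 22 gives 253 ≤ 273, while n = 23 gives 276 > 273; so the answer is 253.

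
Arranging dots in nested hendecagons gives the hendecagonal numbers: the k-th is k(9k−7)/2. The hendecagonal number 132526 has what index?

172

Set n(9n−7)/2 = 132526, giving 9n² − 7n − 265052 = 0.
So n = (7 + 3089) / 18 = 3096/18 = 172.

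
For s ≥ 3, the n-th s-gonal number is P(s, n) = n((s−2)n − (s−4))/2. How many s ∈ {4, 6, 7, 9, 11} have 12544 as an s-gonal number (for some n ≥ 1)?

s = 4: P(4, 112) = 12544. ✓
s = 6: P(6, 79) = 12403 and P(6, 80) = 12720; 12544 is not s-gonal.
s = 7: P(7, 71) = 12496 and P(7, 72) = 12852; 12544 is not s-gonal.
s = 9: P(9, 60) = 12450 and P(9, 61) = 12871; 12544 is not s-gonal.
s = 11: P(11, 53) = 12455 and P(11, 54) = 12933; 12544 is not s-gonal.
Hits: s ∈ {4} → 1.

1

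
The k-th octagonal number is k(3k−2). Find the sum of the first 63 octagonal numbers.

Σ i(3i−2) = 3Σi² − 2Σi over i = 1..63.
Σi = 2016 and Σi² = 85344.
3·85344 − 2·2016 = 252000.

252000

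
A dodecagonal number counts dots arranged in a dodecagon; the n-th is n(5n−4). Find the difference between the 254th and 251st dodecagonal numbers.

254·(5·254 − 4) = 321564 and 251·(5·251 − 4) = 314001.
Difference: 321564 − 314001 = 7563.

7563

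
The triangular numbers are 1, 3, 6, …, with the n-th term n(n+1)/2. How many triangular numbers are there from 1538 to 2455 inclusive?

The n-th triangular number is n(n+1)/2.
Smallest index with value ≥ 1538: n = 55 (giving 1540).
Largest index with value ≤ 2455: n = 69 (giving 2415).
Indices 55 through 69: 15 terms.

15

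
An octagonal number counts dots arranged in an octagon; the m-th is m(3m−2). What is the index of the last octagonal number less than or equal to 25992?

93

Solve n(3n−2) ≤ 25992 for integer n.
n = 93 gives 25761 ≤ 25992, while n = 94 gives 26320 > 25992; so the answer is index 93.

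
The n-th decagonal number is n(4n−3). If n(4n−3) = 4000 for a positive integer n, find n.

Set n(4n−3) = 4000, giving 4n² − 3n − 4000 = 0.
The discriminant is 9 + 16·4000 = 64009, and √64009 = 253.
So n = (3 + 253) / 8 = 256/8 = 32.

32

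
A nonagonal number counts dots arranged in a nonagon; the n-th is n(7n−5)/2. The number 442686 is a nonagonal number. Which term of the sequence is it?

Set n(7n−5)/2 = 442686, giving 7n² − 5n − 885372 = 0.
So n = (5 + 4979) / 14 = 4984/14 = 356.

356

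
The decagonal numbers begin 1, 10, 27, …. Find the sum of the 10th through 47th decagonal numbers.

Σ i(4i−3) = 4Σi² − 3Σi over i = 10..47.
Σi = 1128 − 45 = 1083 and Σi² = 35720 − 285 = 35435.
4·35435 − 3·1083 = 138491.

138491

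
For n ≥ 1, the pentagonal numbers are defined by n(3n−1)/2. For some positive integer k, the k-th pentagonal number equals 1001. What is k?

Set n(3n−1)/2 = 1001, giving 3n² − n − 2002 = 0.
The discriminant is 1 + 24·1001 = 24025, and √24025 = 155.
So n = (1 + 155) / 6 = 156/6 = 26.
Check: 26·(3·26 − 1)/2 = 1001. ✓

26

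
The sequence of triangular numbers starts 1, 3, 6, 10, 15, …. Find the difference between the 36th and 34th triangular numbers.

71

36·37/2 = 666 and 34·35/2 = 595.
Difference: 666 − 595 = 71.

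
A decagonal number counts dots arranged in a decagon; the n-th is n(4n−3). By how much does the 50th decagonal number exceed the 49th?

393

Consecutive decagonal numbers differ by 8n − 7: here 8·50 − 7 = 393.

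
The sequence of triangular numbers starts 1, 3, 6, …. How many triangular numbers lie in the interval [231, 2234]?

The n-th triangular number is n(n+1)/2.
Smallest index with value ≥ 231: n = 21 (giving 231).
Largest index with value ≤ 2234: n = 66 (giving 2211).
Indices 21 through 66: 46 terms.

46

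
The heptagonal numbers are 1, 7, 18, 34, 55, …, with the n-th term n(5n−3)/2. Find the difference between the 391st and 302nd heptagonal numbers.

154059

391·(5·391 − 3)/2 = 381616 and 302·(5·302 − 3)/2 = 227557.
Difference: 381616 − 227557 = 154059.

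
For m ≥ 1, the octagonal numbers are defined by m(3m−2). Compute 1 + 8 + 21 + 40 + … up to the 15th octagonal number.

Σ i(3i−2) = 3Σi² − 2Σi over i = 1..15.
Σi = 120 and Σi² = 1240.
3·1240 − 2·120 = 3480.

3480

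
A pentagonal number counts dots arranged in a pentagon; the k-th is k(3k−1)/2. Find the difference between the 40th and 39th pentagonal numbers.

Consecutive pentagonal numbers differ by 3n − 2: here 3·40 − 2 = 118.

118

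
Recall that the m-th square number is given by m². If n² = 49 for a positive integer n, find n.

We need n² = 49, so n = √49 = 7.

7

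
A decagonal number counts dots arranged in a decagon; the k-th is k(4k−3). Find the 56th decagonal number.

The 56th decagonal number is n(4n−3) with n = 56.
56·(4·56 − 3) = 56·221 = 12376.

12376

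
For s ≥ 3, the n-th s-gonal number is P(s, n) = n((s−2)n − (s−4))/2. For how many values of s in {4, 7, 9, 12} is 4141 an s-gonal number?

s = 4: P(4, 64) = 4096 and P(4, 65) = 4225; 4141 is not s-gonal.
s = 7: P(7, 41) = 4141. ✓
s = 9: P(9, 34) = 3961 and P(9, 35) = 4200; 4141 is not s-gonal.
s = 12: P(12, 29) = 4089 and P(12, 30) = 4380; 4141 is not s-gonal.
Hits: s ∈ {7} → 1.

1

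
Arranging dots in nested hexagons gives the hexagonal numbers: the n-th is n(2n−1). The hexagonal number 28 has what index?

4

Set n(2n−1) = 28, giving 2n² − n − 28 = 0.
The discriminant is 1 + 8·28 = 225, and √225 = 15.
So n = (1 + 15) / 4 = 16/4 = 4.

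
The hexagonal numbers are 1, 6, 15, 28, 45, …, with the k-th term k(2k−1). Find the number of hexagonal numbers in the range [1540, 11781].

The n-th hexagonal number is n(2n−1).
Smallest index with value ≥ 1540: n = 28 (giving 1540).
Largest index with value ≤ 11781: n = 77 (giving 11781).
Indices 28 through 77: 50 terms.

50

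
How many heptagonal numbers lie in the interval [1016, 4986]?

24

The n-th heptagonal number is n(5n−3)/2.
Smallest index with value ≥ 1016: n = 21 (giving 1071).
Largest index with value ≤ 4986: n = 44 (giving 4774).
Indices 21 through 44: 24 terms.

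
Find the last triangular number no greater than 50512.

Solve n(n+1)/2 ≤ 50512 for integer n.
n = 317 gives 50403 ≤ 50512, while n = 318 gives 50721 > 50512; so the answer is 50403.

50403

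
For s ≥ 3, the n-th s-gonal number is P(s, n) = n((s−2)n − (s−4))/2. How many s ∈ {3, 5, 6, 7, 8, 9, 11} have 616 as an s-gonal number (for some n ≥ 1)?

1

s = 3: P(3, 34) = 595 and P(3, 35) = 630; 616 is not s-gonal.
s = 5: P(5, 20) = 590 and P(5, 21) = 651; 616 is not s-gonal.
s = 6: P(6, 17) = 561 and P(6, 18) = 630; 616 is not s-gonal.
s = 7: P(7, 16) = 616. ✓
s = 8: P(8, 14) = 560 and P(8, 15) = 645; 616 is not s-gonal.
s = 9: P(9, 13) = 559 and P(9, 14) = 651; 616 is not s-gonal.
s = 11: P(11, 12) = 606 and P(11, 13) = 715; 616 is not s-gonal.
Hits: s ∈ {7} → 1.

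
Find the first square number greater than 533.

576

Solve n² > 533 for integer n.
The largest n with value ≤ 533 is 23 (since 529 ≤ 533 < 576), so the first above is n = 24, value 576.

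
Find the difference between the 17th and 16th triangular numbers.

Consecutive triangular numbers differ by n: T_{17} − T_{16} = 17.

17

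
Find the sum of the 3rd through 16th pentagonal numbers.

Σ i(3i−1)/2 = (3Σi² − Σi) / 2 over i = 3..16.
Σi = 136 − 3 = 133 and Σi² = 1496 − 5 = 1491.
(3·1491 − 1·133) / 2 = 4340/2 = 2170.

2170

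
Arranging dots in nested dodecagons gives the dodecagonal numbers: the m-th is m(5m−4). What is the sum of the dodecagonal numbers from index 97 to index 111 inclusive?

806360

Σ i(5i−4) = 5Σi² − 4Σi over i = 97..111.
Σi = 6216 − 4656 = 1560 and Σi² = 462056 − 299536 = 162520.
5·162520 − 4·1560 = 806360.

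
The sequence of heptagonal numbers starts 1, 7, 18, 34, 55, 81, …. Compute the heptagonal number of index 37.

The 37th heptagonal number is n(5n−3)/2 with n = 37.
37·(5·37 − 3)/2 = 37·182/2 = 37·91 = 3367.

3367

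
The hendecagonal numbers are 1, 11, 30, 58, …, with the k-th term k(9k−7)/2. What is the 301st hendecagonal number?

406651

301·(9·301 − 7)/2 = 301·2702/2 = 301·1351 = 406651.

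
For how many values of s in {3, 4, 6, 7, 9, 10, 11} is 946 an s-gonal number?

2

s = 3: P(3, 43) = 946. ✓
s = 4: P(4, 30) = 900 and P(4, 31) = 961; 946 is not s-gonal.
s = 6: P(6, 22) = 946. ✓
s = 7: P(7, 19) = 874 and P(7, 20) = 970; 946 is not s-gonal.
s = 9: P(9, 16) = 856 and P(9, 17) = 969; 946 is not s-gonal.
s = 10: P(10, 15) = 855 and P(10, 16) = 976; 946 is not s-gonal.
s = 11: P(11, 14) = 833 and P(11, 15) = 960; 946 is not s-gonal.
Hits: s ∈ {3, 6} → 2.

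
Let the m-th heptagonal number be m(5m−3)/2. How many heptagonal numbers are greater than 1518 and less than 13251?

The n-th heptagonal number is n(5n−3)/2.
Smallest index with value > 1518: n = 25 (giving 1525).
Largest index with value < 13251: n = 73 (giving 13213).
Indices 25 through 73: 49 terms.

49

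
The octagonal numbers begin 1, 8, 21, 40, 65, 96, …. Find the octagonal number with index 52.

8008

52·(3·52 − 2) = 52·154 = 8008.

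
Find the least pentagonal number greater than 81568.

Solve n(3n−1)/2 > 81568 for integer n.
The largest n with value ≤ 81568 is 233 (since 81317 ≤ 81568 < 82017), so the first above is n = 234, value 82017.

82017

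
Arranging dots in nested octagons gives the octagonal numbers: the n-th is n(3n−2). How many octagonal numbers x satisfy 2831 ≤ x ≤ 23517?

57

The n-th octagonal number is n(3n−2).
Smallest index with value ≥ 2831: n = 32 (giving 3008).
Largest index with value ≤ 23517: n = 88 (giving 23056).
Indices 32 through 88: 57 terms.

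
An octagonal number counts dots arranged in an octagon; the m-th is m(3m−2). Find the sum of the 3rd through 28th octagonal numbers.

Σ i(3i−2) = 3Σi² − 2Σi over i = 3..28.
Σi = 406 − 3 = 403 and Σi² = 7714 − 5 = 7709.
3·7709 − 2·403 = 22321.

22321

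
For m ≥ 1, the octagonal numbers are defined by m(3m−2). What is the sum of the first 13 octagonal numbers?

Σ i(3i−2) = 3Σi² − 2Σi over i = 1..13.
Σi = 91 and Σi² = 819.
3·819 − 2·91 = 2275.

2275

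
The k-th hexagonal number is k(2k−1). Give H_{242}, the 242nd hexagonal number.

The 242nd hexagonal number is n(2n−1) with n = 242.
242·(2·242 − 1) = 242·483 = 116886.

116886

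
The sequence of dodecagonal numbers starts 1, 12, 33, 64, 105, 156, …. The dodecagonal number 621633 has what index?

Set n(5n−4) = 621633, giving 5n² − 4n − 621633 = 0.
So n = (4 + 3526) / 10 = 3530/10 = 353.

353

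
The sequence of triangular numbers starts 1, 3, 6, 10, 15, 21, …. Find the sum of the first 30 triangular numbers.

4960

Σ i(i+1)/2 = (Σi² + Σi) / 2 over i = 1..30.
Σi = 465 and Σi² = 9455.
(1·9455 + 1·465) / 2 = 9920/2 = 4960.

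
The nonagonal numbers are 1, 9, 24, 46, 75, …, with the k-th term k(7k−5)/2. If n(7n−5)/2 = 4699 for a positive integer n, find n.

37

Set n(7n−5)/2 = 4699, giving 7n² − 5n − 9398 = 0.
The discriminant is 25 + 56·4699 = 263169, and √263169 = 513.
So n = (5 + 513) / 14 = 518/14 = 37.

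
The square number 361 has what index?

19

We need n² = 361, so n = √361 = 19.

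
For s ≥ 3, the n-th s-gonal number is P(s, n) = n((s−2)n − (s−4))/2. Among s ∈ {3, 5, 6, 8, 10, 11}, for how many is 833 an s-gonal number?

s = 3: P(3, 40) = 820 and P(3, 41) = 861; 833 is not s-gonal.
s = 5: P(5, 23) = 782 and P(5, 24) = 852; 833 is not s-gonal.
s = 6: P(6, 20) = 780 and P(6, 21) = 861; 833 is not s-gonal.
s = 8: P(8, 17) = 833. ✓
s = 10: P(10, 14) = 742 and P(10, 15) = 855; 833 is not s-gonal.
s = 11: P(11, 14) = 833. ✓
Hits: s ∈ {8, 11} → 2.

2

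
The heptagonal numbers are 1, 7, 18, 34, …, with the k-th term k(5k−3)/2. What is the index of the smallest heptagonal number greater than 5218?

Solve n(5n−3)/2 > 5218 for integer n.
The largest n with value ≤ 5218 is 45 (since 4995 ≤ 5218 < 5221), so the first above is n = 46, value 5221.

46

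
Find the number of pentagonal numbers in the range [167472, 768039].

381

The n-th pentagonal number is n(3n−1)/2.
Smallest index with value ≥ 167472: n = 335 (giving 168170).
Largest index with value ≤ 768039: n = 715 (giving 766480).
Indices 335 through 715: 381 terms.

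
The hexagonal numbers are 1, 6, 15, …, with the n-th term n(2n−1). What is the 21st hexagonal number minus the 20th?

Consecutive hexagonal numbers differ by 4n − 3: here 4·21 − 3 = 81.

81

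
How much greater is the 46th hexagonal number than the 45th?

Consecutive hexagonal numbers differ by 4n − 3: here 4·46 − 3 = 181.

181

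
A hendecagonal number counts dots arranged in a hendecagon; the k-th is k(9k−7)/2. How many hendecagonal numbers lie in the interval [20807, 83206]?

The n-th hendecagonal number is n(9n−7)/2.
Smallest index with value ≥ 20807: n = 69 (giving 21183).
Largest index with value ≤ 83206: n = 136 (giving 82756).
Indices 69 through 136: 68 terms.

68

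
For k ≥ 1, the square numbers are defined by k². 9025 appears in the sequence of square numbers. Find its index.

We need n² = 9025, so n = √9025 = 95.

95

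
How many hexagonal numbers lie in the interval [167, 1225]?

16

The n-th hexagonal number is n(2n−1).
Smallest index with value ≥ 167: n = 10 (giving 190).
Largest index with value ≤ 1225: n = 25 (giving 1225).
Indices 10 through 25: 16 terms.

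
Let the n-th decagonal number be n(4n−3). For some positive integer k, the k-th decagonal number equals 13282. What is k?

Set n(4n−3) = 13282, giving 4n² − 3n − 13282 = 0.
The discriminant is 9 + 16·13282 = 212521, and √212521 = 461.
So n = (3 + 461) / 8 = 464/8 = 58.

58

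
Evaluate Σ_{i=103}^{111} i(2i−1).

205239

Σ i(2i−1) = 2Σi² − Σi over i = 103..111.
Σi = 6216 − 5253 = 963 and Σi² = 462056 − 358955 = 103101.
2·103101 − 1·963 = 205239.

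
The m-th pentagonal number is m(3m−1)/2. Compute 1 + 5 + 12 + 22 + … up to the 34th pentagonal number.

20230

Σ i(3i−1)/2 = (3Σi² − Σi) / 2 over i = 1..34.
Σi = 595 and Σi² = 13685.
(3·13685 − 1·595) / 2 = 40460/2 = 20230.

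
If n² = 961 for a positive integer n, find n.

We need n² = 961, so n = √961 = 31.
Check: 31² = 961. ✓

31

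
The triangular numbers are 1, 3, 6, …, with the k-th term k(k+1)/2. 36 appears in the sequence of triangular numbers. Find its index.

8

Set n(n+1)/2 = 36, giving n² + n − 72 = 0.
The discriminant is 1 + 8·36 = 289, and √289 = 17.
So n = (-1 + 17) / 2 = 16/2 = 8.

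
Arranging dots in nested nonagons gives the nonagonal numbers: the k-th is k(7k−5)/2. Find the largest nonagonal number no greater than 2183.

Solve n(7n−5)/2 ≤ 2183 for integer n.
n = 25 gives 2125 ≤ 2183, while n = 26 gives 2301 > 2183; so the answer is 2125.

2125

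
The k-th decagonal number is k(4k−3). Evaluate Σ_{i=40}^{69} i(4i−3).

Σ i(4i−3) = 4Σi² − 3Σi over i = 40..69.
Σi = 2415 − 780 = 1635 and Σi² = 111895 − 20540 = 91355.
4·91355 − 3·1635 = 360515.

360515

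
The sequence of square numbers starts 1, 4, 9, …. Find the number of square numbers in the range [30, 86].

4

The n-th square number is n².
Smallest index with value ≥ 30: n = 6 (giving 36).
Largest index with value ≤ 86: n = 9 (giving 81).
Indices 6 through 9: 4 terms.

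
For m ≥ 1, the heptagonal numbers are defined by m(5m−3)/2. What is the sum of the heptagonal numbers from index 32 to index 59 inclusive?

Σ i(5i−3)/2 = (5Σi² − 3Σi) / 2 over i = 32..59.
Σi = 1770 − 496 = 1274 and Σi² = 70210 − 10416 = 59794.
(5·59794 − 3·1274) / 2 = 295148/2 = 147574.

147574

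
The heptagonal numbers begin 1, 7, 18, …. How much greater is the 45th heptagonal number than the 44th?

Consecutive heptagonal numbers differ by 5n − 4: here 5·45 − 4 = 221.

221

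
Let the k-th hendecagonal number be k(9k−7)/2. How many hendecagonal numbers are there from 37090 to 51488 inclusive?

The n-th hendecagonal number is n(9n−7)/2.
Smallest index with value ≥ 37090: n = 92 (giving 37766).
Largest index with value ≤ 51488: n = 107 (giving 51146).
Indices 92 through 107: 16 terms.

16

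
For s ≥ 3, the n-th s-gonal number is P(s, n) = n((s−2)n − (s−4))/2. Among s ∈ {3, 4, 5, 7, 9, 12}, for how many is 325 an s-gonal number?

2

s = 3: P(3, 25) = 325. ✓
s = 4: P(4, 18) = 324 and P(4, 19) = 361; 325 is not s-gonal.
s = 5: P(5, 14) = 287 and P(5, 15) = 330; 325 is not s-gonal.
s = 7: P(7, 11) = 286 and P(7, 12) = 342; 325 is not s-gonal.
s = 9: P(9, 10) = 325. ✓
s = 12: P(12, 8) = 288 and P(12, 9) = 369; 325 is not s-gonal.
Hits: s ∈ {3, 9} → 2.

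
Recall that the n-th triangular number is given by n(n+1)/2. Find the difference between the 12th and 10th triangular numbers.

12·13/2 = 78 and 10·11/2 = 55.
Difference: 78 − 55 = 23.

23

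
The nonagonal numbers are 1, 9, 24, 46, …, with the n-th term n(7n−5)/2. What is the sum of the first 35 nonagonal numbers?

50610

Σ i(7i−5)/2 = (7Σi² − 5Σi) / 2 over i = 1..35.
Σi = 630 and Σi² = 14910.
(7·14910 − 5·630) / 2 = 101220/2 = 50610.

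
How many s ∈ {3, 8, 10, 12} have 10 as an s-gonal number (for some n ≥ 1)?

2

s = 3: P(3, 4) = 10. ✓
s = 8: P(8, 2) = 8 and P(8, 3) = 21; 10 is not s-gonal.
s = 10: P(10, 2) = 10. ✓
s = 12: P(12, 1) = 1 and P(12, 2) = 12; 10 is not s-gonal.
Hits: s ∈ {3, 10} → 2.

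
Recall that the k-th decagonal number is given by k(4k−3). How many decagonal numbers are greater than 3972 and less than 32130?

58

The n-th decagonal number is n(4n−3).
Smallest index with value > 3972: n = 32 (giving 4000).
Largest index with value < 32130: n = 89 (giving 31417).
Indices 32 through 89: 58 terms.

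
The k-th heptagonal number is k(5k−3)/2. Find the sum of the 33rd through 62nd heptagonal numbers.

Σ i(5i−3)/2 = (5Σi² − 3Σi) / 2 over i = 33..62.
Σi = 1953 − 528 = 1425 and Σi² = 81375 − 11440 = 69935.
(5·69935 − 3·1425) / 2 = 345400/2 = 172700.

172700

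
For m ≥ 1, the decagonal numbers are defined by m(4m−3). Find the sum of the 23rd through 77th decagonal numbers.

Σ i(4i−3) = 4Σi² − 3Σi over i = 23..77.
Σi = 3003 − 253 = 2750 and Σi² = 155155 − 3795 = 151360.
4·151360 − 3·2750 = 597190.

597190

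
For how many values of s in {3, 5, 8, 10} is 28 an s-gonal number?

s = 3: P(3, 7) = 28. ✓
s = 5: P(5, 4) = 22 and P(5, 5) = 35; 28 is not s-gonal.
s = 8: P(8, 3) = 21 and P(8, 4) = 40; 28 is not s-gonal.
s = 10: P(10, 3) = 27 and P(10, 4) = 52; 28 is not s-gonal.
Hits: s ∈ {3} → 1.

1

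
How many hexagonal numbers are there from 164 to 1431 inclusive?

18

The n-th hexagonal number is n(2n−1).
Smallest index with value ≥ 164: n = 10 (giving 190).
Largest index with value ≤ 1431: n = 27 (giving 1431).
Indices 10 through 27: 18 terms.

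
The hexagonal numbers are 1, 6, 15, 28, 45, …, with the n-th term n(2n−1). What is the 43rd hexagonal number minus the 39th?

43·(2·43 − 1) = 3655 and 39·(2·39 − 1) = 3003.
Difference: 3655 − 3003 = 652.

652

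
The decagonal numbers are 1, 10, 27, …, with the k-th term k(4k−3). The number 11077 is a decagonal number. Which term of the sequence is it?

Set n(4n−3) = 11077, giving 4n² − 3n − 11077 = 0.
So n = (3 + 421) / 8 = 424/8 = 53.

53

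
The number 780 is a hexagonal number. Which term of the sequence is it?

Set n(2n−1) = 780, giving 2n² − n − 780 = 0.
The discriminant is 1 + 8·780 = 6241, and √6241 = 79.
So n = (1 + 79) / 4 = 80/4 = 20.
Check: 20·(2·20 − 1) = 780. ✓

20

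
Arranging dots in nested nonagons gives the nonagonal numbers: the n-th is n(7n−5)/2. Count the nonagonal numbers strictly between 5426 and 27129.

The n-th nonagonal number is n(7n−5)/2.
Smallest index with value > 5426: n = 40 (giving 5500).
Largest index with value < 27129: n = 88 (giving 26884).
Indices 40 through 88: 49 terms.

49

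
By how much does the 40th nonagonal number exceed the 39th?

Consecutive nonagonal numbers differ by 7n − 6: here 7·40 − 6 = 274.

274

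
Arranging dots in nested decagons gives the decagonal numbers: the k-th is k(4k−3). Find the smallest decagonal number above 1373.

Solve n(4n−3) > 1373 for integer n.
The largest n with value ≤ 1373 is 18 (since 1242 ≤ 1373 < 1387), so the first above is n = 19, value 1387.

1387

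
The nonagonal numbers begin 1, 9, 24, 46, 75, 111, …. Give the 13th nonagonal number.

The 13th nonagonal number is n(7n−5)/2 with n = 13.
13·(7·13 − 5)/2 = 13·86/2 = 13·43 = 559.

559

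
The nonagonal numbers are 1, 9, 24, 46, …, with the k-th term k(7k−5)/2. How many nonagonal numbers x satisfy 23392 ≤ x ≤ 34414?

The n-th nonagonal number is n(7n−5)/2.
Smallest index with value ≥ 23392: n = 83 (giving 23904).
Largest index with value ≤ 34414: n = 99 (giving 34056).
Indices 83 through 99: 17 terms.

17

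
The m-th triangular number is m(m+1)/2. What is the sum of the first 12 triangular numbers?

Σ i(i+1)/2 = (Σi² + Σi) / 2 over i = 1..12.
Σi = 78 and Σi² = 650.
(1·650 + 1·78) / 2 = 728/2 = 364.

364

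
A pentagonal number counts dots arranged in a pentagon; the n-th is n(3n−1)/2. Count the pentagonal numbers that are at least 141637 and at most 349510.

The n-th pentagonal number is n(3n−1)/2.
Smallest index with value ≥ 141637: n = 308 (giving 142142).
Largest index with value ≤ 349510: n = 482 (giving 348245).
Indices 308 through 482: 175 terms.

175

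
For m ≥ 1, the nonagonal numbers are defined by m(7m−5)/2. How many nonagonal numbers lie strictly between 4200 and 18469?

37

The n-th nonagonal number is n(7n−5)/2.
Smallest index with value > 4200: n = 36 (giving 4446).
Largest index with value < 18469: n = 72 (giving 17964).
Indices 36 through 72: 37 terms.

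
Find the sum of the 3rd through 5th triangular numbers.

31

Σ i(i+1)/2 = (Σi² + Σi) / 2 over i = 3..5.
Σi = 15 − 3 = 12 and Σi² = 55 − 5 = 50.
(1·50 + 1·12) / 2 = 62/2 = 31.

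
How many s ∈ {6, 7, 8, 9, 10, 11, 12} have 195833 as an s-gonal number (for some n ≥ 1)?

s = 6: P(6, 313) = 195625 and P(6, 314) = 196878; 195833 is not s-gonal.
s = 7: P(7, 280) = 195580 and P(7, 281) = 196981; 195833 is not s-gonal.
s = 8: P(8, 255) = 194565 and P(8, 256) = 196096; 195833 is not s-gonal.
s = 9: P(9, 236) = 194346 and P(9, 237) = 195999; 195833 is not s-gonal.
s = 10: P(10, 221) = 194701 and P(10, 222) = 196470; 195833 is not s-gonal.
s = 11: P(11, 209) = 195833. ✓
s = 12: P(12, 198) = 195228 and P(12, 199) = 197209; 195833 is not s-gonal.
Hits: s ∈ {11} → 1.

1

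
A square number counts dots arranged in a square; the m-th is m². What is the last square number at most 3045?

Solve n² ≤ 3045 for integer n.
n = 55 gives 3025 ≤ 3045, while n = 56 gives 3136 > 3045; so the answer is 3025.

3025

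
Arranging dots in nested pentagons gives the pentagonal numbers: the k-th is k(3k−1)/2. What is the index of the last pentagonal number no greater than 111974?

Solve n(3n−1)/2 ≤ 111974 for integer n.
n = 273 gives 111657 ≤ 111974, while n = 274 gives 112477 > 111974; so the answer is index 273.

273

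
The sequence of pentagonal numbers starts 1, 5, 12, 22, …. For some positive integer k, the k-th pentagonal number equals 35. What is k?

5

Set n(3n−1)/2 = 35, giving 3n² − n − 70 = 0.
So n = (1 + 29) / 6 = 30/6 = 5.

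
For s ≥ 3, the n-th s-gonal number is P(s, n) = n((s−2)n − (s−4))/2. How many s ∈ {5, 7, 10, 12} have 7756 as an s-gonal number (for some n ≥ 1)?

s = 5: P(5, 72) = 7740 and P(5, 73) = 7957; 7756 is not s-gonal.
s = 7: P(7, 56) = 7756. ✓
s = 10: P(10, 44) = 7612 and P(10, 45) = 7965; 7756 is not s-gonal.
s = 12: P(12, 39) = 7449 and P(12, 40) = 7840; 7756 is not s-gonal.
Hits: s ∈ {7} → 1.

1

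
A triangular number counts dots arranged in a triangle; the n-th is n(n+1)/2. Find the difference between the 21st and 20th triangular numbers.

21

Consecutive triangular numbers differ by n: T_{21} − T_{20} = 21.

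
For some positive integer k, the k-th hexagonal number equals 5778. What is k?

54

Set n(2n−1) = 5778, giving 2n² − n − 5778 = 0.
The discriminant is 1 + 8·5778 = 46225, and √46225 = 215.
So n = (1 + 215) / 4 = 216/4 = 54.
Check: 54·(2·54 − 1) = 5778. ✓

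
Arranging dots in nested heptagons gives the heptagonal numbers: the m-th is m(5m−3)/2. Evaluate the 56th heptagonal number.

7756

The 56th heptagonal number is n(5n−3)/2 with n = 56.
56·(5·56 − 3)/2 = 56·277/2 = 7756.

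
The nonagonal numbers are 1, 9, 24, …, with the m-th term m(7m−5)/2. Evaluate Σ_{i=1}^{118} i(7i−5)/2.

Σ i(7i−5)/2 = (7Σi² − 5Σi) / 2 over i = 1..118.
Σi = 7021 and Σi² = 554659.
(7·554659 − 5·7021) / 2 = 3847508/2 = 1923754.

1923754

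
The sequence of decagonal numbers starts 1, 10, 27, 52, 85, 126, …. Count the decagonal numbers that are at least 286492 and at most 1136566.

The n-th decagonal number is n(4n−3).
Smallest index with value ≥ 286492: n = 268 (giving 286492).
Largest index with value ≤ 1136566: n = 533 (giving 1134757).
Indices 268 through 533: 266 terms.

266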